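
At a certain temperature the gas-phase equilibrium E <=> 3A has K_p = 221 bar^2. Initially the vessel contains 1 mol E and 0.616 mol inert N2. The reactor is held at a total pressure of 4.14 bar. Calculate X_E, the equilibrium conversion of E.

Take 1 mol E as basis and let X be its fractional conversion, so ξ = X.
Mole table: n_E = 1 − X; n_A = 3X; n_I = 0.616 (inert).
n_T = Σnᵢ = 1.62 + 2X.
Mole fractions y_i = n_i/n_T; K_p = p_A^3 / (p_E) with p_i = y_i·P.
Substituting and setting equal to 221 bar^2 gives a polynomial in X; the root in (0,1) is X = 0.876.

X = 0.876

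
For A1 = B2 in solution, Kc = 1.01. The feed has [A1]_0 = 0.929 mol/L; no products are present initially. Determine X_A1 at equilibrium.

Let X = conversion of A1; extent ξ = 0.929·X mol/L.
Concentrations: [A1] = 0.929 − 0.929X; [B2] = 0.929X.
Kc = [B2] / ([A1]).
Solving Kc = 1.01 for X ∈ (0,1): X = 0.502.

X = 0.502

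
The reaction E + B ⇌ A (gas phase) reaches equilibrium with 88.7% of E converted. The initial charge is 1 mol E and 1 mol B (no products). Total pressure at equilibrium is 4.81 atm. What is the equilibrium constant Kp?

Kp = 16.1 atm^-1

Basis: 1 mol E initially; let X = conversion of E. Extent ξ = X.
Species balance: n_E = 1 − X; n_B = 1 − X; n_A = X.
Summing: n_T = 2 − X.
At X = 0.887: n_E = 0.113, n_B = 0.113, n_A = 0.887, n_T = 1.11.
p_i = (n_i/n_T)·P. Kp = p_A / (p_E p_B) = 16.1 atm^-1.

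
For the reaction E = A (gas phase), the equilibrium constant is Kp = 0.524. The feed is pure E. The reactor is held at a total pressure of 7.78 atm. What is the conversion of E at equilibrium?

Basis: 1 mol E initially; let X = conversion of E. Extent ξ = X.
Species balance: n_E = 1 − X; n_A = X.
n_T stays at 1 (no change in mole number).
Mole fractions y_i = n_i/n_T; Kp = p_A / (p_E) with p_i = y_i·P.
This yields a degree-1 equation in X; solving on (0,1), X = 0.344.

X = 0.344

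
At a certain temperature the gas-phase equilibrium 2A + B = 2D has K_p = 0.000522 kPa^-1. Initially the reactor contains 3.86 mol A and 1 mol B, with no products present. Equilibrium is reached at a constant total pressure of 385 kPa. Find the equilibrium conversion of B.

Take 1 mol B as basis and let X be its fractional conversion, so ξ = X.
Species balance: n_A = 3.86 − 2X; n_B = 1 − X; n_D = 2X.
Total moles n_T = 4.86 − X.
Mole fractions y_i = n_i/n_T; K_p = p_D^2 / (p_A^2 p_B) with p_i = y_i·P.
Equating to 0.000522 kPa^-1 and solving on 0 < X < 1: X = 0.290.

X = 0.290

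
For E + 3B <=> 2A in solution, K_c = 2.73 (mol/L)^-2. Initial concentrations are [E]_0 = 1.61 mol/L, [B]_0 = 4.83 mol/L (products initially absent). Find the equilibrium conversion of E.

X = 0.685

Let X = conversion of E; extent ξ = 1.61·X mol/L.
Concentrations: [E] = 1.61 − 1.61X; [B] = 4.83 − 4.83X; [A] = 3.22X.
K_c = [A]^2 / ([E] [B]^3).
Setting equal to 2.73 and solving for X on (0,1) gives X = 0.685.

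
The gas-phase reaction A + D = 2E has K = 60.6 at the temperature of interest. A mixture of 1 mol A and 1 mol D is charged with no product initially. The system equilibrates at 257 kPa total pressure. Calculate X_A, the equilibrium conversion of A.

X = 0.796

Take 1 mol A as basis and let X be its fractional conversion, so ξ = X.
Mole table: n_A = 1 − X; n_D = 1 − X; n_E = 2X.
Since Δν = 0, n_T = 2 throughout.
Mole fractions y_i = n_i/n_T; K = p_E^2 / (p_A p_D) with p_i = y_i·P.
Substituting and setting equal to 60.6 gives a polynomial in X; the root in (0,1) is X = 0.796.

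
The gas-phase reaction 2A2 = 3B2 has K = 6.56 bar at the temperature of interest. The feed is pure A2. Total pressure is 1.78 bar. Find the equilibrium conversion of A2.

Let X = conversion of A2 (basis 1 mol A2); extent of reaction ξ = 0.5X.
Moles: n_A2 = 1 − X; n_B2 = 1.5X.
Summing: n_T = 1 + 0.5X.
y_i = n_i/n_T, p_i = y_i·P. K = p_B2^3 / (p_A2^2).
Substituting and setting equal to 6.56 bar gives a polynomial in X; the root in (0,1) is X = 0.605.

X = 0.605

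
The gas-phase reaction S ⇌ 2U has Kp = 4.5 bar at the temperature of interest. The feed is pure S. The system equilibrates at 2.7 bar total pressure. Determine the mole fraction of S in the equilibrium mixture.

Basis: 1 mol S initially; let X = conversion of S. Extent ξ = X.
Mole table: n_S = 1 − X; n_U = 2X.
Summing: n_T = 1 + X.
Mole fractions y_i = n_i/n_T; Kp = p_U^2 / (p_S) with p_i = y_i·P.
Setting this equal to 4.5 bar and taking the physical root (0 < X < 1) gives X = 0.542.
Then n_S = 0.458, n_T = 1.54, so y_S = 0.297.

y_S = 0.297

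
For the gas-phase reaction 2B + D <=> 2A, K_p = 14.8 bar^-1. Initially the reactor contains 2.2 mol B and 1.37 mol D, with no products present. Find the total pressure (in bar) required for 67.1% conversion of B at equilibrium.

P = 1.26 bar

Basis: 2.2 mol B initially; let X = conversion of B. Extent ξ = 1.1X.
Species balance: n_B = 2.2 − 2.2X; n_D = 1.37 − 1.1X; n_A = 2.2X.
n_T = Σnᵢ = 3.57 − 1.1X.
K_p = p_A^2 / (p_B^2 p_D) with p_i = (n_i/n_T)·P.
At X = 0.671: the mole-fraction product g(X) = Π y_i^ν_i = 18.64. Since K_p = g(X)·P^{-1}, P = (g/K_p)^(1/1) = (18.64/14.8)^(1/1) = 1.26 bar.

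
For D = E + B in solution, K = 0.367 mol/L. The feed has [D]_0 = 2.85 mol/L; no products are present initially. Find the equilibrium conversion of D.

X = 0.300

Let X = conversion of D; extent ξ = 2.85·X mol/L.
Concentrations: [D] = 2.85 − 2.85X; [E] = 2.85X; [B] = 2.85X.
K = [E] [B] / ([D]).
This equals 0.367 at X = 0.300 (the root in 0 < X < 1).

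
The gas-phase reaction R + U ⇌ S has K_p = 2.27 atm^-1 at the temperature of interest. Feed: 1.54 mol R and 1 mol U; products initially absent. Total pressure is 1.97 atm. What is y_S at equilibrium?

y_S = 0.362

Take 1 mol U as basis and let X be its fractional conversion, so ξ = X.
Moles: n_R = 1.54 − X; n_U = 1 − X; n_S = X.
Summing: n_T = 2.54 − X.
Mole fractions y_i = n_i/n_T; K_p = p_S / (p_R p_U) with p_i = y_i·P.
Setting this equal to 2.27 atm^-1 and taking the physical root (0 < X < 1) gives X = 0.675.
Then n_S = 0.675, n_T = 1.87, so y_S = 0.362.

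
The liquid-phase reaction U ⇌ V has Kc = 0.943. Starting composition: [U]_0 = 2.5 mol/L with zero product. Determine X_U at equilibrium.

X = 0.485

Let X = conversion of U; extent ξ = 2.5·X mol/L.
Concentrations: [U] = 2.5 − 2.5X; [V] = 2.5X.
Kc = [V] / ([U]).
Solving Kc = 0.943 for X ∈ (0,1): X = 0.485.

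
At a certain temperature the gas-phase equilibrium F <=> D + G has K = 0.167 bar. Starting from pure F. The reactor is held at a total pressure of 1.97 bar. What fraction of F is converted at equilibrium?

Basis: 1 mol F initially; let X = conversion of F. Extent ξ = X.
Mole table: n_F = 1 − X; n_D = X; n_G = X.
n_T = Σnᵢ = 1 + X.
With p_i = (n_i/n_T)P, K = p_D p_G / (p_F).
This yields a degree-2 equation in X; solving on (0,1), X = 0.280.

X = 0.280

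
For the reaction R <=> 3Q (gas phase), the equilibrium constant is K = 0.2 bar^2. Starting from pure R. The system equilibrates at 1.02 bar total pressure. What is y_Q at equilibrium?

y_Q = 0.468

Let X = conversion of R (basis 1 mol R); extent of reaction ξ = X.
Mole table: n_R = 1 − X; n_Q = 3X.
Summing: n_T = 1 + 2X.
Mole fractions y_i = n_i/n_T; K = p_Q^3 / (p_R) with p_i = y_i·P.
Setting this equal to 0.2 bar^2 and taking the physical root (0 < X < 1) gives X = 0.227.
Then n_Q = 0.68, n_T = 1.45, so y_Q = 0.468.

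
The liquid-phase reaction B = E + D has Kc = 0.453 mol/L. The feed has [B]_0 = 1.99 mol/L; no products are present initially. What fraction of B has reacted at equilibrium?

Let X = conversion of B; extent ξ = 1.99·X mol/L.
Concentrations: [B] = 1.99 − 1.99X; [E] = 1.99X; [D] = 1.99X.
Kc = [E] [D] / ([B]).
Equating to 0.453 mol/L: the physical root is X = 0.377.

X = 0.377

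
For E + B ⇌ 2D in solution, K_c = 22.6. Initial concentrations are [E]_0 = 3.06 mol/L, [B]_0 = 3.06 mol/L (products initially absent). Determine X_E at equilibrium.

Let X = conversion of E; extent ξ = 3.06·X mol/L.
Concentrations: [E] = 3.06 − 3.06X; [B] = 3.06 − 3.06X; [D] = 6.12X.
K_c = [D]^2 / ([E] [B]).
Solving K_c = 22.6 for X ∈ (0,1): X = 0.704.

X = 0.704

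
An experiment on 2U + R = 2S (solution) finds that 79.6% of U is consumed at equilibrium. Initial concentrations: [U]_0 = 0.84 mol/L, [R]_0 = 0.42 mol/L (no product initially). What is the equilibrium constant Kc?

Kc = 178 L/mol

Let X = conversion of U.
Concentrations: [U] = 0.84 − 0.84X; [R] = 0.42 − 0.42X; [S] = 0.84X.
At X = 0.796: [U] = 0.171, [R] = 0.0857, [S] = 0.669.
Kc = [S]^2 / ([U]^2 [R]) = 178 L/mol.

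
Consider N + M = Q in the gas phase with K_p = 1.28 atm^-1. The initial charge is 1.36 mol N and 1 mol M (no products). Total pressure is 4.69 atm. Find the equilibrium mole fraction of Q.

y_Q = 0.425

Take 1 mol M as basis and let X be its fractional conversion, so ξ = X.
Mole table: n_N = 1.36 − X; n_M = 1 − X; n_Q = X.
Total moles n_T = 2.36 − X.
With p_i = (n_i/n_T)P, K_p = p_Q / (p_N p_M).
This yields a degree-2 equation in X; solving on (0,1), X = 0.704.
Then n_Q = 0.704, n_T = 1.66, so y_Q = 0.425.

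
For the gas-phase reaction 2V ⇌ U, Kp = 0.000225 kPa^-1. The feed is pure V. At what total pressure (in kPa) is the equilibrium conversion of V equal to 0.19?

P = 582 kPa

Let X = conversion of V (basis 1 mol V); extent of reaction ξ = 0.5X.
Moles: n_V = 1 − X; n_U = 0.5X.
Summing: n_T = 1 − 0.5X.
Kp = p_U / (p_V^2) with p_i = (n_i/n_T)·P.
At X = 0.19: the mole-fraction product g(X) = Π y_i^ν_i = 0.131. Since Kp = g(X)·P^{-1}, P = (g/Kp)^(1/1) = (0.131/0.000225)^(1/1) = 582 kPa.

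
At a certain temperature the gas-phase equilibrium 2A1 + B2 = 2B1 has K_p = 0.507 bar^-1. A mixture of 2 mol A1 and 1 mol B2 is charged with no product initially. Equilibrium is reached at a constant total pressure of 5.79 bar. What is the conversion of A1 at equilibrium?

X = 0.444

Let X = conversion of A1 (basis 2 mol A1); extent of reaction ξ = X.
Species balance: n_A1 = 2 − 2X; n_B2 = 1 − X; n_B1 = 2X.
Total moles n_T = 3 − X.
y_i = n_i/n_T, p_i = y_i·P. K_p = p_B1^2 / (p_A1^2 p_B2).
Setting this equal to 0.507 bar^-1 and taking the physical root (0 < X < 1) gives X = 0.444.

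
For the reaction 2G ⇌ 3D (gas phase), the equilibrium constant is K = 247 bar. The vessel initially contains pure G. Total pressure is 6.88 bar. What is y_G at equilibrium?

y_G = 0.134

Let X = conversion of G (basis 1 mol G); extent of reaction ξ = 0.5X.
Moles: n_G = 1 − X; n_D = 1.5X.
Total moles n_T = 1 + 0.5X.
Mole fractions y_i = n_i/n_T; K = p_D^3 / (p_G^2) with p_i = y_i·P.
Setting this equal to 247 bar and taking the physical root (0 < X < 1) gives X = 0.811.
Then n_G = 0.189, n_T = 1.41, so y_G = 0.134.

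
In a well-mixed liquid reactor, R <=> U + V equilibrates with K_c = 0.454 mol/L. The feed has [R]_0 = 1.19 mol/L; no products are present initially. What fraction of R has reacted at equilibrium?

X = 0.456

Let X = conversion of R; extent ξ = 1.19·X mol/L.
Concentrations: [R] = 1.19 − 1.19X; [U] = 1.19X; [V] = 1.19X.
K_c = [U] [V] / ([R]).
Equating to 0.454 mol/L: the physical root is X = 0.456.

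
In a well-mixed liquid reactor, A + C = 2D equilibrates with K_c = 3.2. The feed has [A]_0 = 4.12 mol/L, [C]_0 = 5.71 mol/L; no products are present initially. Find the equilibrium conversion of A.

Let X = conversion of A; extent ξ = 4.12·X mol/L.
Concentrations: [A] = 4.12 − 4.12X; [C] = 5.71 − 4.12X; [D] = 8.24X.
K_c = [D]^2 / ([A] [C]).
Solving K_c = 3.2 for X ∈ (0,1): X = 0.549.

X = 0.549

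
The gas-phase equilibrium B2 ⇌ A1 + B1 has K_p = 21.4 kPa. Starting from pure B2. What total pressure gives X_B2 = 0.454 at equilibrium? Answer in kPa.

Let X = conversion of B2 (basis 1 mol B2); extent of reaction ξ = X.
Species balance: n_B2 = 1 − X; n_A1 = X; n_B1 = X.
Summing: n_T = 1 + X.
K_p = p_A1 p_B1 / (p_B2) with p_i = (n_i/n_T)·P.
At X = 0.454: the mole-fraction product g(X) = Π y_i^ν_i = 0.2596. Since K_p = g(X)·P^{1}, P = (K_p/g)^(1/1) = (21.4/0.2596)^(1/1) = 82.4 kPa.

P = 82.4 kPa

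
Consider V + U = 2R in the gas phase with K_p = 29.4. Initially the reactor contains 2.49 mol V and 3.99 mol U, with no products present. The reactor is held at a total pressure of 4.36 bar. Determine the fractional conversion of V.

X = 0.863

Basis: 2.49 mol V initially; let X = conversion of V. Extent ξ = 2.49X.
Species balance: n_V = 2.49 − 2.49X; n_U = 3.99 − 2.49X; n_R = 4.98X.
Total moles n_T = 6.48 (Δν = 0, constant).
Mole fractions y_i = n_i/n_T; K_p = p_R^2 / (p_V p_U) with p_i = y_i·P.
Equating to 29.4 and solving on 0 < X < 1: X = 0.863.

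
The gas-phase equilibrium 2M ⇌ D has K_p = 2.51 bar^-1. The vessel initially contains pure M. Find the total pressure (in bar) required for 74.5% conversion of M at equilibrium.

P = 1.43 bar

Take 1 mol M as basis and let X be its fractional conversion, so ξ = 0.5X.
Moles: n_M = 1 − X; n_D = 0.5X.
Summing: n_T = 1 − 0.5X.
K_p = p_D / (p_M^2) with p_i = (n_i/n_T)·P.
At X = 0.745: the mole-fraction product g(X) = Π y_i^ν_i = 3.595. Since K_p = g(X)·P^{-1}, P = (g/K_p)^(1/1) = (3.595/2.51)^(1/1) = 1.43 bar.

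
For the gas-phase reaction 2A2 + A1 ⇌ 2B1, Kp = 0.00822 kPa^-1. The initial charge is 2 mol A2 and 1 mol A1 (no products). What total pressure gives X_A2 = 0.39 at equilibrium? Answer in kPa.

Take 2 mol A2 as basis and let X be its fractional conversion, so ξ = X.
Species balance: n_A2 = 2 − 2X; n_A1 = 1 − X; n_B1 = 2X.
Summing: n_T = 3 − X.
Kp = p_B1^2 / (p_A2^2 p_A1) with p_i = (n_i/n_T)·P.
At X = 0.39: the mole-fraction product g(X) = Π y_i^ν_i = 1.749. Since Kp = g(X)·P^{-1}, P = (g/Kp)^(1/1) = (1.749/0.00822)^(1/1) = 213 kPa.

P = 213 kPa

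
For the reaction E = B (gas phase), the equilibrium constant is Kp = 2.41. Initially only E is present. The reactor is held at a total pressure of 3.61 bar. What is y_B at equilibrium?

y_B = 0.707

Basis: 1 mol E initially; let X = conversion of E. Extent ξ = X.
Species balance: n_E = 1 − X; n_B = X.
Total moles n_T = 1 (Δν = 0, constant).
With p_i = (n_i/n_T)P, Kp = p_B / (p_E).
This yields a degree-1 equation in X; solving on (0,1), X = 0.707.
Then n_B = 0.707, n_T = 1, so y_B = 0.707.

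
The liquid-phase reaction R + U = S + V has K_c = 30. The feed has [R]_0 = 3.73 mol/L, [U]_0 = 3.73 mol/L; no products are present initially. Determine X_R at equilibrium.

X = 0.846

Let X = conversion of R; extent ξ = 3.73·X mol/L.
Concentrations: [R] = 3.73 − 3.73X; [U] = 3.73 − 3.73X; [S] = 3.73X; [V] = 3.73X.
K_c = [S] [V] / ([R] [U]).
Setting equal to 30 and solving for X on (0,1) gives X = 0.846.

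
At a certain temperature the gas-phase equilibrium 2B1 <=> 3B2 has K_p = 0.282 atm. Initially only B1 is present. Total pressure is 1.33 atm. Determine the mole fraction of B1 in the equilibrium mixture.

y_B1 = 0.584

Let X = conversion of B1 (basis 1 mol B1); extent of reaction ξ = 0.5X.
At extent ξ: n_B1 = 1 − X; n_B2 = 1.5X.
Total moles n_T = 1 + 0.5X.
Mole fractions y_i = n_i/n_T; K_p = p_B2^3 / (p_B1^2) with p_i = y_i·P.
Setting this equal to 0.282 atm and taking the physical root (0 < X < 1) gives X = 0.322.
Then n_B1 = 0.678, n_T = 1.16, so y_B1 = 0.584.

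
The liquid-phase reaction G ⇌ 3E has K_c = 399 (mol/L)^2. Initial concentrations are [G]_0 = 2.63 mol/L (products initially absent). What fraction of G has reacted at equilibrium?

X = 0.779

Let X = conversion of G; extent ξ = 2.63·X mol/L.
Concentrations: [G] = 2.63 − 2.63X; [E] = 7.89X.
K_c = [E]^3 / ([G]).
Equating to 399 (mol/L)^2: the physical root is X = 0.779.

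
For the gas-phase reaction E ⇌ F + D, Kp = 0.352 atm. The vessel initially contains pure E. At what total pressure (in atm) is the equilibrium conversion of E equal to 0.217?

P = 7.12 atm

Let X = conversion of E (basis 1 mol E); extent of reaction ξ = X.
Moles: n_E = 1 − X; n_F = X; n_D = X.
Total moles n_T = 1 + X.
Kp = p_F p_D / (p_E) with p_i = (n_i/n_T)·P.
At X = 0.217: the mole-fraction product g(X) = Π y_i^ν_i = 0.04942. Since Kp = g(X)·P^{1}, P = (Kp/g)^(1/1) = (0.352/0.04942)^(1/1) = 7.12 atm.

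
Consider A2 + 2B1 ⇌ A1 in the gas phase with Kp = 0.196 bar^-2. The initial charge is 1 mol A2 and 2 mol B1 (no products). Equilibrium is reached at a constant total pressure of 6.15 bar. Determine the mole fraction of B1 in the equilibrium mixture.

Let X = conversion of A2 (basis 1 mol A2); extent of reaction ξ = X.
At extent ξ: n_A2 = 1 − X; n_B1 = 2 − 2X; n_A1 = X.
Summing: n_T = 3 − 2X.
y_i = n_i/n_T, p_i = y_i·P. Kp = p_A1 / (p_A2 p_B1^2).
Setting this equal to 0.196 bar^-2 and taking the physical root (0 < X < 1) gives X = 0.597.
Then n_B1 = 0.807, n_T = 1.81, so y_B1 = 0.447.

y_B1 = 0.447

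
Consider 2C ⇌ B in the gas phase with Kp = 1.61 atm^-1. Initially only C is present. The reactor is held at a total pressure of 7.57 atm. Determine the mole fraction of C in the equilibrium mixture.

y_C = 0.248

Let X = conversion of C (basis 1 mol C); extent of reaction ξ = 0.5X.
Moles: n_C = 1 − X; n_B = 0.5X.
Total moles n_T = 1 − 0.5X.
With p_i = (n_i/n_T)P, Kp = p_B / (p_C^2).
Setting this equal to 1.61 atm^-1 and taking the physical root (0 < X < 1) gives X = 0.858.
Then n_C = 0.142, n_T = 0.571, so y_C = 0.248.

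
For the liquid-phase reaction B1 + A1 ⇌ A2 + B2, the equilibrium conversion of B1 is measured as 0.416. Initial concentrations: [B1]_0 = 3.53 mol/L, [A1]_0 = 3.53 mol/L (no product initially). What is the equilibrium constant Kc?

Let X = conversion of B1.
Concentrations: [B1] = 3.53 − 3.53X; [A1] = 3.53 − 3.53X; [A2] = 3.53X; [B2] = 3.53X.
At X = 0.416: [B1] = 2.06, [A1] = 2.06, [A2] = 1.47, [B2] = 1.47.
Kc = [A2] [B2] / ([B1] [A1]) = 0.507.

Kc = 0.507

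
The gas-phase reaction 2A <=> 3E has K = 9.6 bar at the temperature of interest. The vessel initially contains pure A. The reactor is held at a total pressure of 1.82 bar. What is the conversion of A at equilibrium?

X = 0.642

Take 1 mol A as basis and let X be its fractional conversion, so ξ = 0.5X.
Moles: n_A = 1 − X; n_E = 1.5X.
n_T = Σnᵢ = 1 + 0.5X.
With p_i = (n_i/n_T)P, K = p_E^3 / (p_A^2).
Setting this equal to 9.6 bar and taking the physical root (0 < X < 1) gives X = 0.642.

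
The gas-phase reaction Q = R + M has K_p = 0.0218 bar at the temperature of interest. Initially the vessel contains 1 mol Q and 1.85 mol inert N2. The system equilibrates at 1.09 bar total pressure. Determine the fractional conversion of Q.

Take 1 mol Q as basis and let X be its fractional conversion, so ξ = X.
At extent ξ: n_Q = 1 − X; n_R = X; n_M = X; n_I = 1.85 (inert).
Total moles n_T = 2.85 + X.
Mole fractions y_i = n_i/n_T; K_p = p_R p_M / (p_Q) with p_i = y_i·P.
Substituting and setting equal to 0.0218 bar gives a polynomial in X; the root in (0,1) is X = 0.219.

X = 0.219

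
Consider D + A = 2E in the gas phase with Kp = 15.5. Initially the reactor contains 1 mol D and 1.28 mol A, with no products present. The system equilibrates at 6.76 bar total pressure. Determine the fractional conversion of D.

Take 1 mol D as basis and let X be its fractional conversion, so ξ = X.
Mole table: n_D = 1 − X; n_A = 1.28 − X; n_E = 2X.
n_T stays at 2.28 (no change in mole number).
Mole fractions y_i = n_i/n_T; Kp = p_E^2 / (p_D p_A) with p_i = y_i·P.
Setting this equal to 15.5 and taking the physical root (0 < X < 1) gives X = 0.739.

X = 0.739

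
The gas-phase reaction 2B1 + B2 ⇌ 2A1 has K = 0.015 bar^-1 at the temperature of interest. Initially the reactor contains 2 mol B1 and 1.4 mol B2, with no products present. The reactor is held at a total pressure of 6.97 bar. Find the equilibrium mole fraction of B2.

Basis: 2 mol B1 initially; let X = conversion of B1. Extent ξ = X.
Moles: n_B1 = 2 − 2X; n_B2 = 1.4 − X; n_A1 = 2X.
n_T = Σnᵢ = 3.4 − X.
y_i = n_i/n_T, p_i = y_i·P. K = p_A1^2 / (p_B1^2 p_B2).
Equating to 0.015 bar^-1 and solving on 0 < X < 1: X = 0.166.
Then n_B2 = 1.23, n_T = 3.23, so y_B2 = 0.381.

y_B2 = 0.381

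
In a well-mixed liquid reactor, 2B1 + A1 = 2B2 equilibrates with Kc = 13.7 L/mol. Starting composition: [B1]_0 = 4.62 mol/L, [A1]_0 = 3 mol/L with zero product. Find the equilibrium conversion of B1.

Let X = conversion of B1; extent ξ = 4.62X/2 mol/L.
Concentrations: [B1] = 4.62 − 4.62X; [A1] = 3 − 2.31X; [B2] = 4.62X.
Kc = [B2]^2 / ([B1]^2 [A1]).
Equating to 13.7 L/mol: the physical root is X = 0.799.

X = 0.799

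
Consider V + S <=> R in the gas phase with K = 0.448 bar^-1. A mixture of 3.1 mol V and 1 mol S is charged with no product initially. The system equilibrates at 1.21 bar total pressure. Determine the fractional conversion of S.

Take 1 mol S as basis and let X be its fractional conversion, so ξ = X.
Species balance: n_V = 3.1 − X; n_S = 1 − X; n_R = X.
n_T = Σnᵢ = 4.1 − X.
y_i = n_i/n_T, p_i = y_i·P. K = p_R / (p_V p_S).
Equating to 0.448 bar^-1 and solving on 0 < X < 1: X = 0.286.

X = 0.286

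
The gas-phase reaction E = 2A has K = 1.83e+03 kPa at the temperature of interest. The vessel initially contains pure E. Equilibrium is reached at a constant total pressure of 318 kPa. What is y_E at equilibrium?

Let X = conversion of E (basis 1 mol E); extent of reaction ξ = X.
Mole table: n_E = 1 − X; n_A = 2X.
Total moles n_T = 1 + X.
With p_i = (n_i/n_T)P, K = p_A^2 / (p_E).
This yields a degree-2 equation in X; solving on (0,1), X = 0.768.
Then n_E = 0.232, n_T = 1.77, so y_E = 0.131.

y_E = 0.131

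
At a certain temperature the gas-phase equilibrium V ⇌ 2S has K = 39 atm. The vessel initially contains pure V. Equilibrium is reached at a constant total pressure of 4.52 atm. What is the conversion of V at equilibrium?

X = 0.827

Let X = conversion of V (basis 1 mol V); extent of reaction ξ = X.
Mole table: n_V = 1 − X; n_S = 2X.
Total moles n_T = 1 + X.
y_i = n_i/n_T, p_i = y_i·P. K = p_S^2 / (p_V).
Substituting and setting equal to 39 atm gives a polynomial in X; the root in (0,1) is X = 0.827.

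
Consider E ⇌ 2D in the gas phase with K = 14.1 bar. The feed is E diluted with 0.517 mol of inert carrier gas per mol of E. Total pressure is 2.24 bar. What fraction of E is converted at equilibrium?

X = 0.818

Let X = conversion of E (basis 1 mol E); extent of reaction ξ = X.
At extent ξ: n_E = 1 − X; n_D = 2X; n_I = 0.517 (inert).
n_T = Σnᵢ = 1.52 + X.
Mole fractions y_i = n_i/n_T; K = p_D^2 / (p_E) with p_i = y_i·P.
This yields a degree-2 equation in X; solving on (0,1), X = 0.818.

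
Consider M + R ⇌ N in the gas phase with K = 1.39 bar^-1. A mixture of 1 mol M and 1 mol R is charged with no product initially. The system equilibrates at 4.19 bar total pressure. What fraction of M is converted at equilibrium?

Let X = conversion of M (basis 1 mol M); extent of reaction ξ = X.
Species balance: n_M = 1 − X; n_R = 1 − X; n_N = X.
Total moles n_T = 2 − X.
y_i = n_i/n_T, p_i = y_i·P. K = p_N / (p_M p_R).
This yields a degree-2 equation in X; solving on (0,1), X = 0.617.

X = 0.617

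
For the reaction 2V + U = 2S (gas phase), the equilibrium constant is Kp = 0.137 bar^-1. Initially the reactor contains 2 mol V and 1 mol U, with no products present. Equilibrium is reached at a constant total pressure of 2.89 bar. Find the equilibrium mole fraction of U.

Take 2 mol V as basis and let X be its fractional conversion, so ξ = X.
Mole table: n_V = 2 − 2X; n_U = 1 − X; n_S = 2X.
Total moles n_T = 3 − X.
y_i = n_i/n_T, p_i = y_i·P. Kp = p_S^2 / (p_V^2 p_U).
This yields a degree-3 equation in X; solving on (0,1), X = 0.248.
Then n_U = 0.752, n_T = 2.75, so y_U = 0.273.

y_U = 0.273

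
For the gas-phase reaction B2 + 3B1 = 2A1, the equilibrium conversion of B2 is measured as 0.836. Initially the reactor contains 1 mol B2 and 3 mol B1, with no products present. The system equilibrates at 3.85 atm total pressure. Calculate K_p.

Basis: 1 mol B2 initially; let X = conversion of B2. Extent ξ = X.
Mole table: n_B2 = 1 − X; n_B1 = 3 − 3X; n_A1 = 2X.
Total moles n_T = 4 − 2X.
At X = 0.836: n_B2 = 0.164, n_B1 = 0.492, n_A1 = 1.67, n_T = 2.33.
p_i = (n_i/n_T)·P. K_p = p_A1^2 / (p_B2 p_B1^3) = 52.3 atm^-2.

K_p = 52.3 atm^-2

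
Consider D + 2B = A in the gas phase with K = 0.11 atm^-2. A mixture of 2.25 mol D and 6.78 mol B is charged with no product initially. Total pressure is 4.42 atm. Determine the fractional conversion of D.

Let X = conversion of D (basis 2.25 mol D); extent of reaction ξ = 2.25X.
At extent ξ: n_D = 2.25 − 2.25X; n_B = 6.78 − 4.5X; n_A = 2.25X.
Total moles n_T = 9.03 − 4.5X.
Mole fractions y_i = n_i/n_T; K = p_A / (p_D p_B^2) with p_i = y_i·P.
Equating to 0.11 atm^-2 and solving on 0 < X < 1: X = 0.491.

X = 0.491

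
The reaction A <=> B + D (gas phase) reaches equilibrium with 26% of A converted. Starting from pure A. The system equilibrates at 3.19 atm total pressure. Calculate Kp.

Kp = 0.231 atm

Take 1 mol A as basis and let X be its fractional conversion, so ξ = X.
Species balance: n_A = 1 − X; n_B = X; n_D = X.
Total moles n_T = 1 + X.
At X = 0.26: n_A = 0.74, n_B = 0.26, n_D = 0.26, n_T = 1.26.
p_i = (n_i/n_T)·P. Kp = p_B p_D / (p_A) = 0.231 atm.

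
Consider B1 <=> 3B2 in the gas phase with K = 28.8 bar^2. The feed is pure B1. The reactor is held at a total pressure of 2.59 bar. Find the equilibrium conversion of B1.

Let X = conversion of B1 (basis 1 mol B1); extent of reaction ξ = X.
Moles: n_B1 = 1 − X; n_B2 = 3X.
Summing: n_T = 1 + 2X.
Mole fractions y_i = n_i/n_T; K = p_B2^3 / (p_B1) with p_i = y_i·P.
Setting this equal to 28.8 bar^2 and taking the physical root (0 < X < 1) gives X = 0.662.

X = 0.662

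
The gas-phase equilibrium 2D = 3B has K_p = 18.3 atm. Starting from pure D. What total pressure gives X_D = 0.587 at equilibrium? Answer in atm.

P = 5.91 atm

Let X = conversion of D (basis 1 mol D); extent of reaction ξ = 0.5X.
Moles: n_D = 1 − X; n_B = 1.5X.
n_T = Σnᵢ = 1 + 0.5X.
K_p = p_B^3 / (p_D^2) with p_i = (n_i/n_T)·P.
At X = 0.587: the mole-fraction product g(X) = Π y_i^ν_i = 3.094. Since K_p = g(X)·P^{1}, P = (K_p/g)^(1/1) = (18.3/3.094)^(1/1) = 5.91 atm.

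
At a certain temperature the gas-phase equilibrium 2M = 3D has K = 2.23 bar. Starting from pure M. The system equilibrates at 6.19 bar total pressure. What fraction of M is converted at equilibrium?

X = 0.369

Take 1 mol M as basis and let X be its fractional conversion, so ξ = 0.5X.
Moles: n_M = 1 − X; n_D = 1.5X.
Summing: n_T = 1 + 0.5X.
y_i = n_i/n_T, p_i = y_i·P. K = p_D^3 / (p_M^2).
Setting this equal to 2.23 bar and taking the physical root (0 < X < 1) gives X = 0.369.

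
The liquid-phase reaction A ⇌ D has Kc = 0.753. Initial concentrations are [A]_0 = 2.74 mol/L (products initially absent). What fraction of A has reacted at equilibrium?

Let X = conversion of A; extent ξ = 2.74·X mol/L.
Concentrations: [A] = 2.74 − 2.74X; [D] = 2.74X.
Kc = [D] / ([A]).
Solving Kc = 0.753 for X ∈ (0,1): X = 0.430.

X = 0.430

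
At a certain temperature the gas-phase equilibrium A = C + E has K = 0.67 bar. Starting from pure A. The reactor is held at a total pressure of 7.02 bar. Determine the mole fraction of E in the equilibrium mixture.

Take 1 mol A as basis and let X be its fractional conversion, so ξ = X.
Moles: n_A = 1 − X; n_C = X; n_E = X.
Total moles n_T = 1 + X.
With p_i = (n_i/n_T)P, K = p_C p_E / (p_A).
Setting this equal to 0.67 bar and taking the physical root (0 < X < 1) gives X = 0.295.
Then n_E = 0.295, n_T = 1.3, so y_E = 0.228.

y_E = 0.228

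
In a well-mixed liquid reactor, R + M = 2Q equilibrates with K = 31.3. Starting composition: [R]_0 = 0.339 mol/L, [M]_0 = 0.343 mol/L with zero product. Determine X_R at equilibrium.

X = 0.741

Let X = conversion of R; extent ξ = 0.339·X mol/L.
Concentrations: [R] = 0.339 − 0.339X; [M] = 0.343 − 0.339X; [Q] = 0.678X.
K = [Q]^2 / ([R] [M]).
Solving K = 31.3 for X ∈ (0,1): X = 0.741.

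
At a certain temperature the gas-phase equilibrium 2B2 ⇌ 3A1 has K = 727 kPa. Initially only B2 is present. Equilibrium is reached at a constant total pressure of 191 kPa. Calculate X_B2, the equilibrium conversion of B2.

X = 0.609

Basis: 1 mol B2 initially; let X = conversion of B2. Extent ξ = 0.5X.
At extent ξ: n_B2 = 1 − X; n_A1 = 1.5X.
Summing: n_T = 1 + 0.5X.
With p_i = (n_i/n_T)P, K = p_A1^3 / (p_B2^2).
Substituting and setting equal to 727 kPa gives a polynomial in X; the root in (0,1) is X = 0.609.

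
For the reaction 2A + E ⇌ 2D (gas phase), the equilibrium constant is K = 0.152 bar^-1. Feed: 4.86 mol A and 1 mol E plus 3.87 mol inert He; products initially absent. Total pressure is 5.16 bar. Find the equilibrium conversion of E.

X = 0.435

Basis: 1 mol E initially; let X = conversion of E. Extent ξ = X.
At extent ξ: n_A = 4.86 − 2X; n_E = 1 − X; n_D = 2X; n_I = 3.87 (inert).
Total moles n_T = 9.73 − X.
Mole fractions y_i = n_i/n_T; K = p_D^2 / (p_A^2 p_E) with p_i = y_i·P.
This yields a degree-3 equation in X; solving on (0,1), X = 0.435.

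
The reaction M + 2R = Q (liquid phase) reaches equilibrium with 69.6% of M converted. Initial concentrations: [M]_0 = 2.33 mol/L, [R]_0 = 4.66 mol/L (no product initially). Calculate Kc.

Kc = 1.14 (mol/L)^-2

Let X = conversion of M.
Concentrations: [M] = 2.33 − 2.33X; [R] = 4.66 − 4.66X; [Q] = 2.33X.
At X = 0.696: [M] = 0.708, [R] = 1.42, [Q] = 1.62.
Kc = [Q] / ([M] [R]^2) = 1.14 (mol/L)^-2.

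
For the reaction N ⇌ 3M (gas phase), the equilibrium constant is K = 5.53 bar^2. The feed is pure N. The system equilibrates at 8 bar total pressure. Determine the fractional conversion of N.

Take 1 mol N as basis and let X be its fractional conversion, so ξ = X.
Mole table: n_N = 1 − X; n_M = 3X.
Total moles n_T = 1 + 2X.
Mole fractions y_i = n_i/n_T; K = p_M^3 / (p_N) with p_i = y_i·P.
This yields a degree-3 equation in X; solving on (0,1), X = 0.168.

X = 0.168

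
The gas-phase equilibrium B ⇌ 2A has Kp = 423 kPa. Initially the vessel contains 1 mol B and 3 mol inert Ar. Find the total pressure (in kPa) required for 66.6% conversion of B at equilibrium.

Take 1 mol B as basis and let X be its fractional conversion, so ξ = X.
Species balance: n_B = 1 − X; n_A = 2X; n_I = 3 (inert).
n_T = Σnᵢ = 4 + X.
Kp = p_A^2 / (p_B) with p_i = (n_i/n_T)·P.
At X = 0.666: the mole-fraction product g(X) = Π y_i^ν_i = 1.138. Since Kp = g(X)·P^{1}, P = (Kp/g)^(1/1) = (423/1.138)^(1/1) = 372 kPa.

P = 372 kPa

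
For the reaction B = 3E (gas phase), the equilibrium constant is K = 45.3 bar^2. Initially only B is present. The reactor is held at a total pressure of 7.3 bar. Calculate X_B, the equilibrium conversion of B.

Basis: 1 mol B initially; let X = conversion of B. Extent ξ = X.
At extent ξ: n_B = 1 − X; n_E = 3X.
Total moles n_T = 1 + 2X.
y_i = n_i/n_T, p_i = y_i·P. K = p_E^3 / (p_B).
This yields a degree-3 equation in X; solving on (0,1), X = 0.394.

X = 0.394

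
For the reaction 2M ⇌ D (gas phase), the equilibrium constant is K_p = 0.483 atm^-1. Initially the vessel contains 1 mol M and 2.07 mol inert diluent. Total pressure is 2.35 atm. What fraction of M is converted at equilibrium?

X = 0.340

Let X = conversion of M (basis 1 mol M); extent of reaction ξ = 0.5X.
Mole table: n_M = 1 − X; n_D = 0.5X; n_I = 2.07 (inert).
Total moles n_T = 3.07 − 0.5X.
Mole fractions y_i = n_i/n_T; K_p = p_D / (p_M^2) with p_i = y_i·P.
This yields a degree-2 equation in X; solving on (0,1), X = 0.340.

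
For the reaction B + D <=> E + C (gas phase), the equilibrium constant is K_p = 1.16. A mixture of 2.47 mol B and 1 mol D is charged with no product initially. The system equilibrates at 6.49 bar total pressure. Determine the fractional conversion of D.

Basis: 1 mol D initially; let X = conversion of D. Extent ξ = X.
Moles: n_B = 2.47 − X; n_D = 1 − X; n_E = X; n_C = X.
Since Δν = 0, n_T = 3.47 throughout.
y_i = n_i/n_T, p_i = y_i·P. K_p = p_E p_C / (p_B p_D).
This yields a degree-2 equation in X; solving on (0,1), X = 0.733.

X = 0.733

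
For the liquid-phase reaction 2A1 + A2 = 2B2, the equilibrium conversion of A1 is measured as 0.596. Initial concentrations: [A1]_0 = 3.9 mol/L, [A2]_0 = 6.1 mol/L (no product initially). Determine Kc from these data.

Let X = conversion of A1.
Concentrations: [A1] = 3.9 − 3.9X; [A2] = 6.1 − 1.95X; [B2] = 3.9X.
At X = 0.596: [A1] = 1.58, [A2] = 4.94, [B2] = 2.32.
Kc = [B2]^2 / ([A1]^2 [A2]) = 0.441 L/mol.

Kc = 0.441 L/mol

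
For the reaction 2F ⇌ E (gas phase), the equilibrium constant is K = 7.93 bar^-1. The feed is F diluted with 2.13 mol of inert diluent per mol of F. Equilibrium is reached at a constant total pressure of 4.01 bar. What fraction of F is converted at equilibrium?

Take 1 mol F as basis and let X be its fractional conversion, so ξ = 0.5X.
At extent ξ: n_F = 1 − X; n_E = 0.5X; n_I = 2.13 (inert).
Summing: n_T = 3.13 − 0.5X.
With p_i = (n_i/n_T)P, K = p_E / (p_F^2).
Setting this equal to 7.93 bar^-1 and taking the physical root (0 < X < 1) gives X = 0.813.

X = 0.813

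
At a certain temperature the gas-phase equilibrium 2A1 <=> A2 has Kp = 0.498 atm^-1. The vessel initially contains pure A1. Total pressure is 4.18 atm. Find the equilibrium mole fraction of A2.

y_A2 = 0.507

Let X = conversion of A1 (basis 1 mol A1); extent of reaction ξ = 0.5X.
Moles: n_A1 = 1 − X; n_A2 = 0.5X.
n_T = Σnᵢ = 1 − 0.5X.
With p_i = (n_i/n_T)P, Kp = p_A2 / (p_A1^2).
Equating to 0.498 atm^-1 and solving on 0 < X < 1: X = 0.673.
Then n_A2 = 0.336, n_T = 0.664, so y_A2 = 0.507.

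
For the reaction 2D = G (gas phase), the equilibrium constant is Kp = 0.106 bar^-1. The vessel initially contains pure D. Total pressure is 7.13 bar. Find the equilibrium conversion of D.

X = 0.501

Take 1 mol D as basis and let X be its fractional conversion, so ξ = 0.5X.
Mole table: n_D = 1 − X; n_G = 0.5X.
Summing: n_T = 1 − 0.5X.
Mole fractions y_i = n_i/n_T; Kp = p_G / (p_D^2) with p_i = y_i·P.
Setting this equal to 0.106 bar^-1 and taking the physical root (0 < X < 1) gives X = 0.501.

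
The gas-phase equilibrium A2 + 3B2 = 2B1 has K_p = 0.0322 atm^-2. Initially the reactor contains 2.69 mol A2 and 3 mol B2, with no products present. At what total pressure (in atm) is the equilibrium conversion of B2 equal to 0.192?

P = 1.9 atm

Basis: 3 mol B2 initially; let X = conversion of B2. Extent ξ = X.
Moles: n_A2 = 2.69 − X; n_B2 = 3 − 3X; n_B1 = 2X.
Summing: n_T = 5.69 − 2X.
K_p = p_B1^2 / (p_A2 p_B2^3) with p_i = (n_i/n_T)·P.
At X = 0.192: the mole-fraction product g(X) = Π y_i^ν_i = 0.1167. Since K_p = g(X)·P^{-2}, P = (g/K_p)^(1/2) = (0.1167/0.0322)^(1/2) = 1.9 atm.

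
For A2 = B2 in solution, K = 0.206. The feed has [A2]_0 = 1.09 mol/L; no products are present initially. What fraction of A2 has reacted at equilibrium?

X = 0.171

Let X = conversion of A2; extent ξ = 1.09·X mol/L.
Concentrations: [A2] = 1.09 − 1.09X; [B2] = 1.09X.
K = [B2] / ([A2]).
Equating to 0.206: the physical root is X = 0.171.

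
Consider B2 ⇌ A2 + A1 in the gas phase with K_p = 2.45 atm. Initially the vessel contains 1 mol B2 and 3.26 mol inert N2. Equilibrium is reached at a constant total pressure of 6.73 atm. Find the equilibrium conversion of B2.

Take 1 mol B2 as basis and let X be its fractional conversion, so ξ = X.
Species balance: n_B2 = 1 − X; n_A2 = X; n_A1 = X; n_I = 3.26 (inert).
Total moles n_T = 4.26 + X.
With p_i = (n_i/n_T)P, K_p = p_A2 p_A1 / (p_B2).
Setting this equal to 2.45 atm and taking the physical root (0 < X < 1) gives X = 0.717.

X = 0.717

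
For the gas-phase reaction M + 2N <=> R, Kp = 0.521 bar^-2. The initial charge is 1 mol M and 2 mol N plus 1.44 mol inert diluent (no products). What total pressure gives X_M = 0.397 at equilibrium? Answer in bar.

Take 1 mol M as basis and let X be its fractional conversion, so ξ = X.
At extent ξ: n_M = 1 − X; n_N = 2 − 2X; n_R = X; n_I = 1.44 (inert).
n_T = Σnᵢ = 4.44 − 2X.
Kp = p_R / (p_M p_N^2) with p_i = (n_i/n_T)·P.
At X = 0.397: the mole-fraction product g(X) = Π y_i^ν_i = 6.017. Since Kp = g(X)·P^{-2}, P = (g/Kp)^(1/2) = (6.017/0.521)^(1/2) = 3.4 bar.

P = 3.4 bar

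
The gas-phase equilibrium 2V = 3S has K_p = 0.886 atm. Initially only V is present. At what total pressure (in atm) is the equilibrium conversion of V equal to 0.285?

P = 6.62 atm

Basis: 1 mol V initially; let X = conversion of V. Extent ξ = 0.5X.
Species balance: n_V = 1 − X; n_S = 1.5X.
n_T = Σnᵢ = 1 + 0.5X.
K_p = p_S^3 / (p_V^2) with p_i = (n_i/n_T)·P.
At X = 0.285: the mole-fraction product g(X) = Π y_i^ν_i = 0.1338. Since K_p = g(X)·P^{1}, P = (K_p/g)^(1/1) = (0.886/0.1338)^(1/1) = 6.62 atm.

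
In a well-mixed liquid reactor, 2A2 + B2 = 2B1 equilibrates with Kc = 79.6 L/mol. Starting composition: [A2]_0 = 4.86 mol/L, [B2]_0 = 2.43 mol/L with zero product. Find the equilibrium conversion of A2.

X = 0.845

Let X = conversion of A2; extent ξ = 4.86X/2 mol/L.
Concentrations: [A2] = 4.86 − 4.86X; [B2] = 2.43 − 2.43X; [B1] = 4.86X.
Kc = [B1]^2 / ([A2]^2 [B2]).
Setting equal to 79.6 and solving for X on (0,1) gives X = 0.845.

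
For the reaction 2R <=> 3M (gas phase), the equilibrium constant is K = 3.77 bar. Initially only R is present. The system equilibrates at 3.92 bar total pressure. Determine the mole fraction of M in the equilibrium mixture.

Basis: 1 mol R initially; let X = conversion of R. Extent ξ = 0.5X.
At extent ξ: n_R = 1 − X; n_M = 1.5X.
Summing: n_T = 1 + 0.5X.
y_i = n_i/n_T, p_i = y_i·P. K = p_M^3 / (p_R^2).
Substituting and setting equal to 3.77 bar gives a polynomial in X; the root in (0,1) is X = 0.465.
Then n_M = 0.697, n_T = 1.23, so y_M = 0.566.

y_M = 0.566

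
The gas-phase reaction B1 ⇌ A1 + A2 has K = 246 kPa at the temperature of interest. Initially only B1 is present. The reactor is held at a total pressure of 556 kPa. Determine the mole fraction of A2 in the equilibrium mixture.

y_A2 = 0.356

Let X = conversion of B1 (basis 1 mol B1); extent of reaction ξ = X.
Moles: n_B1 = 1 − X; n_A1 = X; n_A2 = X.
Total moles n_T = 1 + X.
Mole fractions y_i = n_i/n_T; K = p_A1 p_A2 / (p_B1) with p_i = y_i·P.
Substituting and setting equal to 246 kPa gives a polynomial in X; the root in (0,1) is X = 0.554.
Then n_A2 = 0.554, n_T = 1.55, so y_A2 = 0.356.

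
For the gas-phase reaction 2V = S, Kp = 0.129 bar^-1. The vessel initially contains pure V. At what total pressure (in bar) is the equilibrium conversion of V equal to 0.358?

P = 2.76 bar

Let X = conversion of V (basis 1 mol V); extent of reaction ξ = 0.5X.
At extent ξ: n_V = 1 − X; n_S = 0.5X.
n_T = Σnᵢ = 1 − 0.5X.
Kp = p_S / (p_V^2) with p_i = (n_i/n_T)·P.
At X = 0.358: the mole-fraction product g(X) = Π y_i^ν_i = 0.3566. Since Kp = g(X)·P^{-1}, P = (g/Kp)^(1/1) = (0.3566/0.129)^(1/1) = 2.76 bar.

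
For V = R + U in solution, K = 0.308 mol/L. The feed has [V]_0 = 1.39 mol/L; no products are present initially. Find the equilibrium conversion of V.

X = 0.373

Let X = conversion of V; extent ξ = 1.39·X mol/L.
Concentrations: [V] = 1.39 − 1.39X; [R] = 1.39X; [U] = 1.39X.
K = [R] [U] / ([V]).
Setting equal to 0.308 and solving for X on (0,1) gives X = 0.373.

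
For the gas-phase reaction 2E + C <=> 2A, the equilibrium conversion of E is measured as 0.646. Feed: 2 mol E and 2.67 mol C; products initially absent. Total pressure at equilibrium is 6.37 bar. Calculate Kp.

Kp = 1.04 bar^-1

Let X = conversion of E (basis 2 mol E); extent of reaction ξ = X.
Moles: n_E = 2 − 2X; n_C = 2.67 − X; n_A = 2X.
Summing: n_T = 4.67 − X.
At X = 0.646: n_E = 0.708, n_C = 2.02, n_A = 1.29, n_T = 4.02.
p_i = (n_i/n_T)·P. Kp = p_A^2 / (p_E^2 p_C) = 1.04 bar^-1.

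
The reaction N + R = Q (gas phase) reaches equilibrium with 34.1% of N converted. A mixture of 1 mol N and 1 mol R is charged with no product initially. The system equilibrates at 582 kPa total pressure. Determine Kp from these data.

Kp = 0.00224 kPa^-1

Take 1 mol N as basis and let X be its fractional conversion, so ξ = X.
Moles: n_N = 1 − X; n_R = 1 − X; n_Q = X.
n_T = Σnᵢ = 2 − X.
At X = 0.341: n_N = 0.659, n_R = 0.659, n_Q = 0.341, n_T = 1.66.
p_i = (n_i/n_T)·P. Kp = p_Q / (p_N p_R) = 0.00224 kPa^-1.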